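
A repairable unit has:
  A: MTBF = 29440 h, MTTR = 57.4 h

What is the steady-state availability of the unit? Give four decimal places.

0.9981

A(A) = MTBF/(MTBF+MTTR) = 29440/(29440+57.4) = 0.9981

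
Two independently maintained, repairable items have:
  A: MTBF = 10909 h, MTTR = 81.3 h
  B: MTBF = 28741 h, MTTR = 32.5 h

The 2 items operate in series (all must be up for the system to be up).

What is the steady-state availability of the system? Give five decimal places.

0.99148

A(A) = MTBF/(MTBF+MTTR) = 10909/(10909+81.3) = 0.992603
A(B) = MTBF/(MTBF+MTTR) = 28741/(28741+32.5) = 0.998870
Series availability: 0.992603 × 0.998870 = 0.99148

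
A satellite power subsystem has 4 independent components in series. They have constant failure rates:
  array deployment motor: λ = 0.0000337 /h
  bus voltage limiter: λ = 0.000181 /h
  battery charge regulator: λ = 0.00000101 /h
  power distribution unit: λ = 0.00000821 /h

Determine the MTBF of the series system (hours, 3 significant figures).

4470

Series of exponential components: λ_sys = Σ λ_i
λ_sys = 0.0000337 + 0.000181 + 0.00000101 + 0.00000821 = 2.2392e-04 /h
MTBF = 1 / λ_sys = 4470 h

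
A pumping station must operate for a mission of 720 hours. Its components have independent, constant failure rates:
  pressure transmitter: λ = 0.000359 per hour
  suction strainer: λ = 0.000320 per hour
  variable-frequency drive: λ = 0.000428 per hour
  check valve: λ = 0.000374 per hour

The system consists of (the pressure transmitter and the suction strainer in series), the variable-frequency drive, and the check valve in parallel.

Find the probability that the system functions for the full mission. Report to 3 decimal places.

0.976

R(pressure transmitter) = exp(−0.000359 × 720) = 0.77222
R(suction strainer) = exp(−0.000320 × 720) = 0.79422
R(variable-frequency drive) = exp(−0.000428 × 720) = 0.73480
R(check valve) = exp(−0.000374 × 720) = 0.76393
Series (pressure transmitter and suction strainer): 0.77222 × 0.79422 = 0.61331
Parallel ([0.61331], variable-frequency drive, and check valve): 1 − (1 − 0.61331)(1 − 0.73480)(1 − 0.76393) = 0.976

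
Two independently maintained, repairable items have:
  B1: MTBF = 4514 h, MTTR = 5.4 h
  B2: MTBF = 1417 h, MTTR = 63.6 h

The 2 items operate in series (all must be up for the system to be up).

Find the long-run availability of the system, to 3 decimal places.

0.956

A(B1) = MTBF/(MTBF+MTTR) = 4514/(4514+5.4) = 0.998805
A(B2) = MTBF/(MTBF+MTTR) = 1417/(1417+63.6) = 0.957044
Series availability: 0.998805 × 0.957044 = 0.956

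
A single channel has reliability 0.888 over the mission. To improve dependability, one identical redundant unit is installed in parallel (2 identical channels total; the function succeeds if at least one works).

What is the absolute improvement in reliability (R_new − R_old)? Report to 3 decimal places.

0.099

R_before = 0.888
R_after = 1 − (1 − 0.888)^2 = 0.987
ΔR = 0.987 − 0.888 = 0.099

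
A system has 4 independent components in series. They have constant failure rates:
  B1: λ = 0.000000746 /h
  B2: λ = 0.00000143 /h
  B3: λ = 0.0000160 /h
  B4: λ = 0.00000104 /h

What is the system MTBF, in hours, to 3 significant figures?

Series of exponential components: λ_sys = Σ λ_i
λ_sys = 0.000000746 + 0.00000143 + 0.0000160 + 0.00000104 = 1.9216e-05 /h
MTBF = 1 / λ_sys = 52000 h

52000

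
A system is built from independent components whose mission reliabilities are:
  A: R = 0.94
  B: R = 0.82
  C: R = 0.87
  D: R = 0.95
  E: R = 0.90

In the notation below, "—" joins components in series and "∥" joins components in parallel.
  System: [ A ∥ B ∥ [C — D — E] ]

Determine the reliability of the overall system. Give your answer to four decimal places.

0.9972

Series (C, D, and E): 0.870000 × 0.950000 × 0.900000 = 0.743850
Parallel (A, B, and [0.743850]): 1 − (1 − 0.940000)(1 − 0.820000)(1 − 0.743850) = 0.9972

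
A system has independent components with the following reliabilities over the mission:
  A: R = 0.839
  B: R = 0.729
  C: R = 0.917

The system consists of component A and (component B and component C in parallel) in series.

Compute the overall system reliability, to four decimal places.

0.8201

Parallel (B and C): 1 − (1 − 0.729000)(1 − 0.917000) = 0.977507
Series (A and [0.977507]): 0.839000 × 0.977507 = 0.8201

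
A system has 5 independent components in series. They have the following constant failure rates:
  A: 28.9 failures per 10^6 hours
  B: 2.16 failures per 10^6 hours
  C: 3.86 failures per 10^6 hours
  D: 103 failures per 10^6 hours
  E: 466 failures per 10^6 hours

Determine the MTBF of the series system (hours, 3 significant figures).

1660

Series of exponential components: λ_sys = Σ λ_i
λ_sys = 0.0000289 + 0.00000216 + 0.00000386 + 0.000103 + 0.000466 = 6.0392e-04 /h
MTBF = 1 / λ_sys = 1660 h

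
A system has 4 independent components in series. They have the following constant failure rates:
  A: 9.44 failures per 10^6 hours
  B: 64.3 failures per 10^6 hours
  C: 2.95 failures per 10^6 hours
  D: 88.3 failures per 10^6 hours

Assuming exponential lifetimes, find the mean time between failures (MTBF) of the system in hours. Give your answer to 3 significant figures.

Series of exponential components: λ_sys = Σ λ_i
λ_sys = 0.00000944 + 0.0000643 + 0.00000295 + 0.0000883 = 1.6499e-04 /h
MTBF = 1 / λ_sys = 6060 h

6060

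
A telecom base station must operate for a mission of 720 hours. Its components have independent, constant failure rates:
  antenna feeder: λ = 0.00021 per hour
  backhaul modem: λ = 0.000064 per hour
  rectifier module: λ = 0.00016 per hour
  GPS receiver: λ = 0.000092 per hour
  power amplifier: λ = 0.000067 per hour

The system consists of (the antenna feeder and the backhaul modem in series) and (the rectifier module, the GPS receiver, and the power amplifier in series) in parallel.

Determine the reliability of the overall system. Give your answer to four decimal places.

0.9633

R(antenna feeder) = exp(−0.00021 × 720) = 0.859676
R(backhaul modem) = exp(−0.000064 × 720) = 0.954966
R(rectifier module) = exp(−0.00016 × 720) = 0.891188
R(GPS receiver) = exp(−0.000092 × 720) = 0.935906
R(power amplifier) = exp(−0.000067 × 720) = 0.952905
Series (antenna feeder and backhaul modem): 0.859676 × 0.954966 = 0.820961
Series (rectifier module, GPS receiver, and power amplifier): 0.891188 × 0.935906 × 0.952905 = 0.794788
Parallel ([0.820961] and [0.794788]): 1 − (1 − 0.820961)(1 − 0.794788) = 0.9633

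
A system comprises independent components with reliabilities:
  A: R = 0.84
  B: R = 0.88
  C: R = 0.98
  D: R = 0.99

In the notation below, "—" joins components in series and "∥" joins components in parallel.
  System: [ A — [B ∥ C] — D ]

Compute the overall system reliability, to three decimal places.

0.830

Parallel (B and C): 1 − (1 − 0.88000)(1 − 0.98000) = 0.99760
Series (A, [0.99760], and D): 0.84000 × 0.99760 × 0.99000 = 0.830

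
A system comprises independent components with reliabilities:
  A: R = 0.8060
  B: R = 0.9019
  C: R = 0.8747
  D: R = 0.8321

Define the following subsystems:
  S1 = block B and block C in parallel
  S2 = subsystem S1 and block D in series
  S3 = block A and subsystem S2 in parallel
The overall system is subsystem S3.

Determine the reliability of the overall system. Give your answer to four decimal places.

Parallel (B and C): 1 − (1 − 0.901900)(1 − 0.874700) = 0.987708
Series ([0.987708] and D): 0.987708 × 0.832100 = 0.821872
Parallel (A and [0.821872]): 1 − (1 − 0.806000)(1 − 0.821872) = 0.9654

0.9654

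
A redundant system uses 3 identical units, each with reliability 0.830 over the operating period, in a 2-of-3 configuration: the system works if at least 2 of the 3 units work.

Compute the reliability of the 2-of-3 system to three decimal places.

0.923

R = Σ_{i=2}^{3} C(3,i) p^i (1−p)^{3−i} with p = 0.830
C(3,2)·0.830^2·0.170^1 = 0.35134
C(3,3)·0.830^3·0.170^0 = 0.57179
Sum = 0.923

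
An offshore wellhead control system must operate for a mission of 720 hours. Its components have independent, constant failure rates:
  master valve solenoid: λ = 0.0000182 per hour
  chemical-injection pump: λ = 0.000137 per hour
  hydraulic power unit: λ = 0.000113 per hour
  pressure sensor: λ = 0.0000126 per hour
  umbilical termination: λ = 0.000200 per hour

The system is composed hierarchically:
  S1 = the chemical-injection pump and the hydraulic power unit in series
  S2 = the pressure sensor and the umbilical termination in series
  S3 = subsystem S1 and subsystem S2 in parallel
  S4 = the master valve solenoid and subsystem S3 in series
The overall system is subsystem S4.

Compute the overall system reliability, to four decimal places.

0.9639

R(master valve solenoid) = exp(−0.0000182 × 720) = 0.986981
R(chemical-injection pump) = exp(−0.000137 × 720) = 0.906069
R(hydraulic power unit) = exp(−0.000113 × 720) = 0.921862
R(pressure sensor) = exp(−0.0000126 × 720) = 0.990969
R(umbilical termination) = exp(−0.000200 × 720) = 0.865888
Series (chemical-injection pump and hydraulic power unit): 0.906069 × 0.921862 = 0.835271
Series (pressure sensor and umbilical termination): 0.990969 × 0.865888 = 0.858068
Parallel ([0.835271] and [0.858068]): 1 − (1 − 0.835271)(1 − 0.858068) = 0.976620
Series (master valve solenoid and [0.976620]): 0.986981 × 0.976620 = 0.9639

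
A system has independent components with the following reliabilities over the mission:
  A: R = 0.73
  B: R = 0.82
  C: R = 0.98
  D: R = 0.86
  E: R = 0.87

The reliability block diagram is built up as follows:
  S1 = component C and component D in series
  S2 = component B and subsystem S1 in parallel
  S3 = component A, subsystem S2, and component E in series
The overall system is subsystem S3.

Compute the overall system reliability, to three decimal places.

0.617

Series (C and D): 0.98000 × 0.86000 = 0.84280
Parallel (B and [0.84280]): 1 − (1 − 0.82000)(1 − 0.84280) = 0.97170
Series (A, [0.97170], and E): 0.73000 × 0.97170 × 0.87000 = 0.617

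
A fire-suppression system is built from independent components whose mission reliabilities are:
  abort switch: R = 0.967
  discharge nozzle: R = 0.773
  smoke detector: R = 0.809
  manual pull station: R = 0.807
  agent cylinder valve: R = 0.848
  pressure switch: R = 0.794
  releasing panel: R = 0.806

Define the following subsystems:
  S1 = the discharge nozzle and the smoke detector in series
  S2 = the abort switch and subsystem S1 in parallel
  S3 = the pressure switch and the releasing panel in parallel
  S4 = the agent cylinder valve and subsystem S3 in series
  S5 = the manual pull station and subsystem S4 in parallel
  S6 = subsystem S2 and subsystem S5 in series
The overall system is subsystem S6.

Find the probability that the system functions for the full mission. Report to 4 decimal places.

0.9522

Series (discharge nozzle and smoke detector): 0.773000 × 0.809000 = 0.625357
Parallel (abort switch and [0.625357]): 1 − (1 − 0.967000)(1 − 0.625357) = 0.987637
Parallel (pressure switch and releasing panel): 1 − (1 − 0.794000)(1 − 0.806000) = 0.960036
Series (agent cylinder valve and [0.960036]): 0.848000 × 0.960036 = 0.814111
Parallel (manual pull station and [0.814111]): 1 − (1 − 0.807000)(1 − 0.814111) = 0.964123
Series ([0.987637] and [0.964123]): 0.987637 × 0.964123 = 0.9522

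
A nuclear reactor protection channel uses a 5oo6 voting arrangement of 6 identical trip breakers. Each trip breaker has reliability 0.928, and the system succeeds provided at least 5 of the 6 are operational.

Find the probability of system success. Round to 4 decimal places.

R = Σ_{i=5}^{6} C(6,i) p^i (1−p)^{6−i} with p = 0.928
C(6,5)·0.928^5·0.072^1 = 0.297320
C(6,6)·0.928^6·0.072^0 = 0.638687
Sum = 0.9360

0.9360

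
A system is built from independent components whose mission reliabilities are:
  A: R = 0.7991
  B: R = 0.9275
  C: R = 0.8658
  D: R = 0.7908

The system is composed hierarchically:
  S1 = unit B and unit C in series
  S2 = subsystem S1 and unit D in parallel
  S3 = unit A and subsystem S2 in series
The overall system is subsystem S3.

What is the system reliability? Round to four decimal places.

0.7662

Series (B and C): 0.927500 × 0.865800 = 0.803030
Parallel ([0.803030] and D): 1 − (1 − 0.803030)(1 − 0.790800) = 0.958794
Series (A and [0.958794]): 0.799100 × 0.958794 = 0.7662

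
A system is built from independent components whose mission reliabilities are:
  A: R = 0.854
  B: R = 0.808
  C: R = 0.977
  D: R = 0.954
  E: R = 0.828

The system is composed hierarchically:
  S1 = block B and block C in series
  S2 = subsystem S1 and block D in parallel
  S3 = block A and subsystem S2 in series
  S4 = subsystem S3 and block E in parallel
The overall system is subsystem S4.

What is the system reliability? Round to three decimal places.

Series (B and C): 0.80800 × 0.97700 = 0.78942
Parallel ([0.78942] and D): 1 − (1 − 0.78942)(1 − 0.95400) = 0.99031
Series (A and [0.99031]): 0.85400 × 0.99031 = 0.84572
Parallel ([0.84572] and E): 1 − (1 − 0.84572)(1 − 0.82800) = 0.973

0.973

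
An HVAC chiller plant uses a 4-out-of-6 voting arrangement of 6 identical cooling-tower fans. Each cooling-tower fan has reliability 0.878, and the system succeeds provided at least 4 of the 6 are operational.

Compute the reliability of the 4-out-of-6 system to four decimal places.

0.9727

R = Σ_{i=4}^{6} C(6,i) p^i (1−p)^{6−i} with p = 0.878
C(6,4)·0.878^4·0.122^2 = 0.132675
C(6,5)·0.878^5·0.122^1 = 0.381930
C(6,6)·0.878^6·0.122^0 = 0.458107
Sum = 0.9727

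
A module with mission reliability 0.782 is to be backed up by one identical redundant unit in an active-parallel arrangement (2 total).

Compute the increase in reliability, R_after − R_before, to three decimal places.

0.170

R_before = 0.782
R_after = 1 − (1 − 0.782)^2 = 0.952
ΔR = 0.952 − 0.782 = 0.170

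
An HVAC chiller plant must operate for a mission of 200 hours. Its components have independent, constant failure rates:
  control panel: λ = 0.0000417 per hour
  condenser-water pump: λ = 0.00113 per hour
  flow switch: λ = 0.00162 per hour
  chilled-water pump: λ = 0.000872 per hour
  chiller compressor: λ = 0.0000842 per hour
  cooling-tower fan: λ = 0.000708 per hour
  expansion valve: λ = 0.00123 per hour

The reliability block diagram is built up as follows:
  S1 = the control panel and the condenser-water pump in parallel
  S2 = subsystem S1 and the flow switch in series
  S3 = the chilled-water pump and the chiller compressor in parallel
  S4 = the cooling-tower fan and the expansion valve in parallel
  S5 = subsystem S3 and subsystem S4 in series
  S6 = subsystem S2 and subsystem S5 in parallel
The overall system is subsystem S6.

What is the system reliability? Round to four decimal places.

R(control panel) = exp(−0.0000417 × 200) = 0.991695
R(condenser-water pump) = exp(−0.00113 × 200) = 0.797718
R(flow switch) = exp(−0.00162 × 200) = 0.723250
R(chilled-water pump) = exp(−0.000872 × 200) = 0.839961
R(chiller compressor) = exp(−0.0000842 × 200) = 0.983301
R(cooling-tower fan) = exp(−0.000708 × 200) = 0.867968
R(expansion valve) = exp(−0.00123 × 200) = 0.781922
Parallel (control panel and condenser-water pump): 1 − (1 − 0.991695)(1 − 0.797718) = 0.998320
Series ([0.998320] and flow switch): 0.998320 × 0.723250 = 0.722035
Parallel (chilled-water pump and chiller compressor): 1 − (1 − 0.839961)(1 − 0.983301) = 0.997328
Parallel (cooling-tower fan and expansion valve): 1 − (1 − 0.867968)(1 − 0.781922) = 0.971207
Series ([0.997328] and [0.971207]): 0.997328 × 0.971207 = 0.968612
Parallel ([0.722035] and [0.968612]): 1 − (1 − 0.722035)(1 − 0.968612) = 0.9913

0.9913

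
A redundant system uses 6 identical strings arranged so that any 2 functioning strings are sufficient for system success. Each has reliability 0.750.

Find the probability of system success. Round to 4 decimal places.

0.9954

R = Σ_{i=2}^{6} C(6,i) p^i (1−p)^{6−i} with p = 0.750
C(6,2)·0.750^2·0.250^4 = 0.032959
C(6,3)·0.750^3·0.250^3 = 0.131836
C(6,4)·0.750^4·0.250^2 = 0.296631
C(6,5)·0.750^5·0.250^1 = 0.355957
C(6,6)·0.750^6·0.250^0 = 0.177979
Sum = 0.9954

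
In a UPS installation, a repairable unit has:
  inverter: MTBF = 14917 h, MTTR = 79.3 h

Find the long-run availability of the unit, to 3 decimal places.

0.995

A(inverter) = MTBF/(MTBF+MTTR) = 14917/(14917+79.3) = 0.995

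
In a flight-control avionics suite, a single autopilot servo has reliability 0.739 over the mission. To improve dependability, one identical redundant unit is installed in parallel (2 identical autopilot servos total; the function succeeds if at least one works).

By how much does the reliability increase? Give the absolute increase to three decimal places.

R_before = 0.739
R_after = 1 − (1 − 0.739)^2 = 0.932
ΔR = 0.932 − 0.739 = 0.193

0.193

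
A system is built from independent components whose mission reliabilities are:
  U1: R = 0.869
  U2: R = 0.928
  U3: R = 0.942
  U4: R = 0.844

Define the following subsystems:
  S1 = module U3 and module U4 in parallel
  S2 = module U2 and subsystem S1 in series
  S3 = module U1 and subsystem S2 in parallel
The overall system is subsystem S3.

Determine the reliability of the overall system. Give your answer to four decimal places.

0.9895

Parallel (U3 and U4): 1 − (1 − 0.942000)(1 − 0.844000) = 0.990952
Series (U2 and [0.990952]): 0.928000 × 0.990952 = 0.919603
Parallel (U1 and [0.919603]): 1 − (1 − 0.869000)(1 − 0.919603) = 0.9895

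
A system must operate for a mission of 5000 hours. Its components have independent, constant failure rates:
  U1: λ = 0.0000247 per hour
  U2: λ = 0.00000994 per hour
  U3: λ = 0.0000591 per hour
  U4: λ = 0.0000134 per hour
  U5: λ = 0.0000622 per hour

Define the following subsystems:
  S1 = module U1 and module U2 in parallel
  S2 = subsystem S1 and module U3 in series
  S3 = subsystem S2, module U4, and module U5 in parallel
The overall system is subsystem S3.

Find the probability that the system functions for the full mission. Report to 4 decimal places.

R(U1) = exp(−0.0000247 × 5000) = 0.883822
R(U2) = exp(−0.00000994 × 5000) = 0.951515
R(U3) = exp(−0.0000591 × 5000) = 0.744159
R(U4) = exp(−0.0000134 × 5000) = 0.935195
R(U5) = exp(−0.0000622 × 5000) = 0.732714
Parallel (U1 and U2): 1 − (1 − 0.883822)(1 − 0.951515) = 0.994367
Series ([0.994367] and U3): 0.994367 × 0.744159 = 0.739967
Parallel ([0.739967], U4, and U5): 1 − (1 − 0.739967)(1 − 0.935195)(1 − 0.732714) = 0.9955

0.9955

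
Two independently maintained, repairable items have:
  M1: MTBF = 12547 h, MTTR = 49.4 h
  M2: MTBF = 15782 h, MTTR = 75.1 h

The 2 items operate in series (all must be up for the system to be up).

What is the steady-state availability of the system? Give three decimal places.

0.991

A(M1) = MTBF/(MTBF+MTTR) = 12547/(12547+49.4) = 0.996078
A(M2) = MTBF/(MTBF+MTTR) = 15782/(15782+75.1) = 0.995264
Series availability: 0.996078 × 0.995264 = 0.991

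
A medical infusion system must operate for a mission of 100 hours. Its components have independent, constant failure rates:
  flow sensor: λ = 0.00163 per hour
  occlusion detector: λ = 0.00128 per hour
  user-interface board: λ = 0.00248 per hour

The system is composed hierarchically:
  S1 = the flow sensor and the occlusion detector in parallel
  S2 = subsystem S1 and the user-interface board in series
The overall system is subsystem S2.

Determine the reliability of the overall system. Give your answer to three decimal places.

R(flow sensor) = exp(−0.00163 × 100) = 0.84959
R(occlusion detector) = exp(−0.00128 × 100) = 0.87985
R(user-interface board) = exp(−0.00248 × 100) = 0.78036
Parallel (flow sensor and occlusion detector): 1 − (1 − 0.84959)(1 − 0.87985) = 0.98193
Series ([0.98193] and user-interface board): 0.98193 × 0.78036 = 0.766

0.766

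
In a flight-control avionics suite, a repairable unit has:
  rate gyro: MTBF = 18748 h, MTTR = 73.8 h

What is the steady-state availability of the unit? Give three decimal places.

0.996

A(rate gyro) = MTBF/(MTBF+MTTR) = 18748/(18748+73.8) = 0.996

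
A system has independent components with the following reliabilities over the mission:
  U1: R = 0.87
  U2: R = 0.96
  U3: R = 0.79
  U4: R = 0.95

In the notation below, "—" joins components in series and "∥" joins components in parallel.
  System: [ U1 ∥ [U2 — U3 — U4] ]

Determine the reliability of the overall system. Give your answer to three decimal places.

Series (U2, U3, and U4): 0.96000 × 0.79000 × 0.95000 = 0.72048
Parallel (U1 and [0.72048]): 1 − (1 − 0.87000)(1 − 0.72048) = 0.964

0.964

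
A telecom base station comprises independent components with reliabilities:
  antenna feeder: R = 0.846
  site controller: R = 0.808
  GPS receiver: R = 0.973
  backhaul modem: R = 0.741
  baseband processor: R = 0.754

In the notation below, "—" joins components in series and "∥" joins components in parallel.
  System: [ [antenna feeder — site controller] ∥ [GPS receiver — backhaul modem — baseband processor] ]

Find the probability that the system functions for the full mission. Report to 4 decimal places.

0.8556

Series (antenna feeder and site controller): 0.846000 × 0.808000 = 0.683568
Series (GPS receiver, backhaul modem, and baseband processor): 0.973000 × 0.741000 × 0.754000 = 0.543629
Parallel ([0.683568] and [0.543629]): 1 − (1 − 0.683568)(1 − 0.543629) = 0.8556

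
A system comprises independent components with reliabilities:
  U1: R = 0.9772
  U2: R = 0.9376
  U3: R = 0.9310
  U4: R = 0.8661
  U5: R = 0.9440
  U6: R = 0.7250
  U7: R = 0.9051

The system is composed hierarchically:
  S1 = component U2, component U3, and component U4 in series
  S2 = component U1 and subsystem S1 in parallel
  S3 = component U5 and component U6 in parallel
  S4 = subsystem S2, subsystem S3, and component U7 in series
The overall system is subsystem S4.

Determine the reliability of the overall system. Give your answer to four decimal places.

0.8862

Series (U2, U3, and U4): 0.937600 × 0.931000 × 0.866100 = 0.756024
Parallel (U1 and [0.756024]): 1 − (1 − 0.977200)(1 − 0.756024) = 0.994437
Parallel (U5 and U6): 1 − (1 − 0.944000)(1 − 0.725000) = 0.984600
Series ([0.994437], [0.984600], and U7): 0.994437 × 0.984600 × 0.905100 = 0.8862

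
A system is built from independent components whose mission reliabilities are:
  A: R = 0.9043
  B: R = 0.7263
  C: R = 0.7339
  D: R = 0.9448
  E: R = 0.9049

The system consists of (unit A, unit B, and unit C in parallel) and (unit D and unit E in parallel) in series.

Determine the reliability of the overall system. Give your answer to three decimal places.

Parallel (A, B, and C): 1 − (1 − 0.90430)(1 − 0.72630)(1 − 0.73390) = 0.99303
Parallel (D and E): 1 − (1 − 0.94480)(1 − 0.90490) = 0.99475
Series ([0.99303] and [0.99475]): 0.99303 × 0.99475 = 0.988

0.988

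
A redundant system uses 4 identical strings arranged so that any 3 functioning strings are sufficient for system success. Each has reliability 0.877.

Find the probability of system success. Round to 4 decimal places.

0.9234

R = Σ_{i=3}^{4} C(4,i) p^i (1−p)^{4−i} with p = 0.877
C(4,3)·0.877^3·0.123^1 = 0.331867
C(4,4)·0.877^4·0.123^0 = 0.591559
Sum = 0.9234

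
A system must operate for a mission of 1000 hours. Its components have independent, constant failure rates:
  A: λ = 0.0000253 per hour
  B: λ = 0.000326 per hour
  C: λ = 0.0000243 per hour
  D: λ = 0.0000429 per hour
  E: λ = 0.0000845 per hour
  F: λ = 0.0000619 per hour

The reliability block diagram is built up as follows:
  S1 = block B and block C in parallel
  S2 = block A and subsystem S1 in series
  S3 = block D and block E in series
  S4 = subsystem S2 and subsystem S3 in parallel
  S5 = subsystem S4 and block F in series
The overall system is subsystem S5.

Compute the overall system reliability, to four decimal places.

0.9364

R(A) = exp(−0.0000253 × 1000) = 0.975017
R(B) = exp(−0.000326 × 1000) = 0.721805
R(C) = exp(−0.0000243 × 1000) = 0.975993
R(D) = exp(−0.0000429 × 1000) = 0.958007
R(E) = exp(−0.0000845 × 1000) = 0.918972
R(F) = exp(−0.0000619 × 1000) = 0.939977
Parallel (B and C): 1 − (1 − 0.721805)(1 − 0.975993) = 0.993321
Series (A and [0.993321]): 0.975017 × 0.993321 = 0.968505
Series (D and E): 0.958007 × 0.918972 = 0.880382
Parallel ([0.968505] and [0.880382]): 1 − (1 − 0.968505)(1 − 0.880382) = 0.996233
Series ([0.996233] and F): 0.996233 × 0.939977 = 0.9364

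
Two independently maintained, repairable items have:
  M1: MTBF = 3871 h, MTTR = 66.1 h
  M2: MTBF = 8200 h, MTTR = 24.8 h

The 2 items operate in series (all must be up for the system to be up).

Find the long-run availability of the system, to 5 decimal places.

A(M1) = MTBF/(MTBF+MTTR) = 3871/(3871+66.1) = 0.983211
A(M2) = MTBF/(MTBF+MTTR) = 8200/(8200+24.8) = 0.996985
Series availability: 0.983211 × 0.996985 = 0.98025

0.98025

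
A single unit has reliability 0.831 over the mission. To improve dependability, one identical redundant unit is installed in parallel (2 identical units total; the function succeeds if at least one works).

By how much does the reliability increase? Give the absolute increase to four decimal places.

R_before = 0.831
R_after = 1 − (1 − 0.831)^2 = 0.9714
ΔR = 0.9714 − 0.831 = 0.1404

0.1404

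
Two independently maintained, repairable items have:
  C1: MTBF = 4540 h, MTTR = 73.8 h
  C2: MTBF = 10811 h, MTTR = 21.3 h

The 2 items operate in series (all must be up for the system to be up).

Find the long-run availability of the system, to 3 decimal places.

0.982

A(C1) = MTBF/(MTBF+MTTR) = 4540/(4540+73.8) = 0.984005
A(C2) = MTBF/(MTBF+MTTR) = 10811/(10811+21.3) = 0.998034
Series availability: 0.984005 × 0.998034 = 0.982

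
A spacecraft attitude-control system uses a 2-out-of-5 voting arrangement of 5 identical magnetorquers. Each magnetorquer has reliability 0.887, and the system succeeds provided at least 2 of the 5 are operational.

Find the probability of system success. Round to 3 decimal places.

0.999

R = Σ_{i=2}^{5} C(5,i) p^i (1−p)^{5−i} with p = 0.887
C(5,2)·0.887^2·0.113^3 = 0.01135
C(5,3)·0.887^3·0.113^2 = 0.08911
C(5,4)·0.887^4·0.113^1 = 0.34974
C(5,5)·0.887^5·0.113^0 = 0.54906
Sum = 0.999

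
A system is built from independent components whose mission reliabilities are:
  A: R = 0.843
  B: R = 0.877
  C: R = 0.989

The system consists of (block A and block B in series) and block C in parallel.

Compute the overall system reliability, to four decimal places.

0.9971

Series (A and B): 0.843000 × 0.877000 = 0.739311
Parallel ([0.739311] and C): 1 − (1 − 0.739311)(1 − 0.989000) = 0.9971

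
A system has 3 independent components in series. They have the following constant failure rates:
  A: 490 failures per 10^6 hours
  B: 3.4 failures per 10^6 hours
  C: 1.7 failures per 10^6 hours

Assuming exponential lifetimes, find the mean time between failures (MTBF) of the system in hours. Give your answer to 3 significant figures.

Series of exponential components: λ_sys = Σ λ_i
λ_sys = 0.00049 + 0.0000034 + 0.0000017 = 4.9510e-04 /h
MTBF = 1 / λ_sys = 2020 h

2020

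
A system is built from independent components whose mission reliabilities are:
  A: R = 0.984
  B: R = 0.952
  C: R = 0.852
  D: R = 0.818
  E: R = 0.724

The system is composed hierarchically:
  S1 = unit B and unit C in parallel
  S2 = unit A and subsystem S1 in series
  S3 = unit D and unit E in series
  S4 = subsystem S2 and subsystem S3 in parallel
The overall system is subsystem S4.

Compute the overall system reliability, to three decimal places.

0.991

Parallel (B and C): 1 − (1 − 0.95200)(1 − 0.85200) = 0.99290
Series (A and [0.99290]): 0.98400 × 0.99290 = 0.97701
Series (D and E): 0.81800 × 0.72400 = 0.59223
Parallel ([0.97701] and [0.59223]): 1 − (1 − 0.97701)(1 − 0.59223) = 0.991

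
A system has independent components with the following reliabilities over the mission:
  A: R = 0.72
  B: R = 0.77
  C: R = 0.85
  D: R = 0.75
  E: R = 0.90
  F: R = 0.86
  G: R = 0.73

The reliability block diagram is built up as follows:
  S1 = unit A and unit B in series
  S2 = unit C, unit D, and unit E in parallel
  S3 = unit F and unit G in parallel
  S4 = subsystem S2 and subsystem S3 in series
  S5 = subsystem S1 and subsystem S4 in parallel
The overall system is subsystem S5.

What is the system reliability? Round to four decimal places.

Series (A and B): 0.720000 × 0.770000 = 0.554400
Parallel (C, D, and E): 1 − (1 − 0.850000)(1 − 0.750000)(1 − 0.900000) = 0.996250
Parallel (F and G): 1 − (1 − 0.860000)(1 − 0.730000) = 0.962200
Series ([0.996250] and [0.962200]): 0.996250 × 0.962200 = 0.958592
Parallel ([0.554400] and [0.958592]): 1 − (1 − 0.554400)(1 − 0.958592) = 0.9815

0.9815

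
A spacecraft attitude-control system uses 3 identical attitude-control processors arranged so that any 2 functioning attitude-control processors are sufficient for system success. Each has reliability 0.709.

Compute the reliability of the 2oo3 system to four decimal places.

R = Σ_{i=2}^{3} C(3,i) p^i (1−p)^{3−i} with p = 0.709
C(3,2)·0.709^2·0.291^1 = 0.438841
C(3,3)·0.709^3·0.291^0 = 0.356401
Sum = 0.7952

0.7952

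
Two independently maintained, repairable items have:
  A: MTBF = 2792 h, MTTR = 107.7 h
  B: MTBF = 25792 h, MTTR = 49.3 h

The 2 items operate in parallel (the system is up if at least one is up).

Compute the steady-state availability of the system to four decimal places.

A(A) = MTBF/(MTBF+MTTR) = 2792/(2792+107.7) = 0.962858
A(B) = MTBF/(MTBF+MTTR) = 25792/(25792+49.3) = 0.998092
Parallel availability: 1 − (1 − 0.962858)(1 − 0.998092) = 0.9999

0.9999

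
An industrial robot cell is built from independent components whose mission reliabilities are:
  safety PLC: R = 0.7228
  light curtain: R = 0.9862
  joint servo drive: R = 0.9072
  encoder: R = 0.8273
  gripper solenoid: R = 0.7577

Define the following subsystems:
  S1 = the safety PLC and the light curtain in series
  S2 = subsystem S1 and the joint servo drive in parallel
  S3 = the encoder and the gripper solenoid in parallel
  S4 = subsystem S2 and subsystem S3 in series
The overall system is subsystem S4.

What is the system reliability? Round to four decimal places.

0.9326

Series (safety PLC and light curtain): 0.722800 × 0.986200 = 0.712825
Parallel ([0.712825] and joint servo drive): 1 − (1 − 0.712825)(1 − 0.907200) = 0.973350
Parallel (encoder and gripper solenoid): 1 − (1 − 0.827300)(1 − 0.757700) = 0.958155
Series ([0.973350] and [0.958155]): 0.973350 × 0.958155 = 0.9326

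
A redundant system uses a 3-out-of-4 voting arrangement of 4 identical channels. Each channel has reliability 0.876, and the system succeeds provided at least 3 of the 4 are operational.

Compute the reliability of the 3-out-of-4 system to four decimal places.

0.9223

R = Σ_{i=3}^{4} C(4,i) p^i (1−p)^{4−i} with p = 0.876
C(4,3)·0.876^3·0.124^1 = 0.333422
C(4,4)·0.876^4·0.124^0 = 0.588866
Sum = 0.9223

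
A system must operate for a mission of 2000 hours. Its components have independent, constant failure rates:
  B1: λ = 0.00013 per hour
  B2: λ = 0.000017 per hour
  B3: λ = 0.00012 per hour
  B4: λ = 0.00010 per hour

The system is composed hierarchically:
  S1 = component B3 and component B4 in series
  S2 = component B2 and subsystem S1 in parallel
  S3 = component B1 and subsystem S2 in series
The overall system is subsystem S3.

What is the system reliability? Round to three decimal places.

0.762

R(B1) = exp(−0.00013 × 2000) = 0.77105
R(B2) = exp(−0.000017 × 2000) = 0.96657
R(B3) = exp(−0.00012 × 2000) = 0.78663
R(B4) = exp(−0.00010 × 2000) = 0.81873
Series (B3 and B4): 0.78663 × 0.81873 = 0.64404
Parallel (B2 and [0.64404]): 1 − (1 − 0.96657)(1 − 0.64404) = 0.98810
Series (B1 and [0.98810]): 0.77105 × 0.98810 = 0.762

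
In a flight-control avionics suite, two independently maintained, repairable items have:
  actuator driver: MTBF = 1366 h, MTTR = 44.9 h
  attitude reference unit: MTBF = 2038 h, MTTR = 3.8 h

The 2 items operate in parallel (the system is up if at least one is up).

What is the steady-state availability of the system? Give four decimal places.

0.9999

A(actuator driver) = MTBF/(MTBF+MTTR) = 1366/(1366+44.9) = 0.968176
A(attitude reference unit) = MTBF/(MTBF+MTTR) = 2038/(2038+3.8) = 0.998139
Parallel availability: 1 − (1 − 0.968176)(1 − 0.998139) = 0.9999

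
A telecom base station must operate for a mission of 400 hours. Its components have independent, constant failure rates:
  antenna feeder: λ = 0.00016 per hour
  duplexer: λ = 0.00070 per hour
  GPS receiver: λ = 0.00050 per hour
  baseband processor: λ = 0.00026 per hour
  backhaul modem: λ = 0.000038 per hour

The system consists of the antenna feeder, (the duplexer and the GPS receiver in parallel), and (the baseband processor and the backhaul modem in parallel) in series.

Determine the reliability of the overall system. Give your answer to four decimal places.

0.8951

R(antenna feeder) = exp(−0.00016 × 400) = 0.938005
R(duplexer) = exp(−0.00070 × 400) = 0.755784
R(GPS receiver) = exp(−0.00050 × 400) = 0.818731
R(baseband processor) = exp(−0.00026 × 400) = 0.901225
R(backhaul modem) = exp(−0.000038 × 400) = 0.984915
Parallel (duplexer and GPS receiver): 1 − (1 − 0.755784)(1 − 0.818731) = 0.955731
Parallel (baseband processor and backhaul modem): 1 − (1 − 0.901225)(1 − 0.984915) = 0.998510
Series (antenna feeder, [0.955731], and [0.998510]): 0.938005 × 0.955731 × 0.998510 = 0.8951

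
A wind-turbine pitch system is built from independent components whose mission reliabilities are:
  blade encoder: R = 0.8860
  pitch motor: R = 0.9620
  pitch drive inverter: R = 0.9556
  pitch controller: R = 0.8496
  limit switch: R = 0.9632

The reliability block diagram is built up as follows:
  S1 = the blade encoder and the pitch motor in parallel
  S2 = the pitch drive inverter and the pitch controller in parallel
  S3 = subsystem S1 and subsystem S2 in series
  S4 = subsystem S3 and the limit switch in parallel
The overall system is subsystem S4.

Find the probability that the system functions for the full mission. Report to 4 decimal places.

Parallel (blade encoder and pitch motor): 1 − (1 − 0.886000)(1 − 0.962000) = 0.995668
Parallel (pitch drive inverter and pitch controller): 1 − (1 − 0.955600)(1 − 0.849600) = 0.993322
Series ([0.995668] and [0.993322]): 0.995668 × 0.993322 = 0.989019
Parallel ([0.989019] and limit switch): 1 − (1 − 0.989019)(1 − 0.963200) = 0.9996

0.9996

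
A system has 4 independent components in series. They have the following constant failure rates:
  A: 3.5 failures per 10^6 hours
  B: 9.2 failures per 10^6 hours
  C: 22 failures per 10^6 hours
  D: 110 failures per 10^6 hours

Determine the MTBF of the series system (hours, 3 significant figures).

6910

Series of exponential components: λ_sys = Σ λ_i
λ_sys = 0.0000035 + 0.0000092 + 0.000022 + 0.00011 = 1.4470e-04 /h
MTBF = 1 / λ_sys = 6910 h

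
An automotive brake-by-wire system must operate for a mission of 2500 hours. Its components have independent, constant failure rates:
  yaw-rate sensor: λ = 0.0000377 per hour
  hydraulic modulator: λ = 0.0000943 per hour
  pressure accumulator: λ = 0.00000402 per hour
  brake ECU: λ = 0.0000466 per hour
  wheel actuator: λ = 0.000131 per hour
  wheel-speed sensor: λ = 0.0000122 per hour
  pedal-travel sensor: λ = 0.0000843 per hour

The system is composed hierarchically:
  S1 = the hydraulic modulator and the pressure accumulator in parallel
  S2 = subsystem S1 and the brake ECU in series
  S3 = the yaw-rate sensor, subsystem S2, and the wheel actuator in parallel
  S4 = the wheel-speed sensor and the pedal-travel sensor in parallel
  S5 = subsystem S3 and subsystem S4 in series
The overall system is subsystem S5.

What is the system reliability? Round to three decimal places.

R(yaw-rate sensor) = exp(−0.0000377 × 2500) = 0.91006
R(hydraulic modulator) = exp(−0.0000943 × 2500) = 0.78998
R(pressure accumulator) = exp(−0.00000402 × 2500) = 0.99000
R(brake ECU) = exp(−0.0000466 × 2500) = 0.89003
R(wheel actuator) = exp(−0.000131 × 2500) = 0.72072
R(wheel-speed sensor) = exp(−0.0000122 × 2500) = 0.96996
R(pedal-travel sensor) = exp(−0.0000843 × 2500) = 0.80998
Parallel (hydraulic modulator and pressure accumulator): 1 − (1 − 0.78998)(1 − 0.99000) = 0.99790
Series ([0.99790] and brake ECU): 0.99790 × 0.89003 = 0.88816
Parallel (yaw-rate sensor, [0.88816], and wheel actuator): 1 − (1 − 0.91006)(1 − 0.88816)(1 − 0.72072) = 0.99719
Parallel (wheel-speed sensor and pedal-travel sensor): 1 − (1 − 0.96996)(1 − 0.80998) = 0.99429
Series ([0.99719] and [0.99429]): 0.99719 × 0.99429 = 0.991

0.991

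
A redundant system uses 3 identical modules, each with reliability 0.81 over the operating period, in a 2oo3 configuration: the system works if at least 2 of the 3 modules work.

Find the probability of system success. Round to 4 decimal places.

0.9054

R = Σ_{i=2}^{3} C(3,i) p^i (1−p)^{3−i} with p = 0.81
C(3,2)·0.81^2·0.19^1 = 0.373977
C(3,3)·0.81^3·0.19^0 = 0.531441
Sum = 0.9054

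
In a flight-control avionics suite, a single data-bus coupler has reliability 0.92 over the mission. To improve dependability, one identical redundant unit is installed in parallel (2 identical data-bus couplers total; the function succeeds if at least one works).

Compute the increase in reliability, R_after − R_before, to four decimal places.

0.0736

R_before = 0.92
R_after = 1 − (1 − 0.92)^2 = 0.9936
ΔR = 0.9936 − 0.92 = 0.0736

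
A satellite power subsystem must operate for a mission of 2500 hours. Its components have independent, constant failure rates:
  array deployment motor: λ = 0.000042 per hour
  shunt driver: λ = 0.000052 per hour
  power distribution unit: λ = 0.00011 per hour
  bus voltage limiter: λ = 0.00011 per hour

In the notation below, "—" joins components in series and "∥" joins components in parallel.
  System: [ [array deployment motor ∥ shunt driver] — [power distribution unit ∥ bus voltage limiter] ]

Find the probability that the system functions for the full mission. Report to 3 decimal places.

0.931

R(array deployment motor) = exp(−0.000042 × 2500) = 0.90032
R(shunt driver) = exp(−0.000052 × 2500) = 0.87810
R(power distribution unit) = exp(−0.00011 × 2500) = 0.75957
R(bus voltage limiter) = exp(−0.00011 × 2500) = 0.75957
Parallel (array deployment motor and shunt driver): 1 − (1 − 0.90032)(1 − 0.87810) = 0.98785
Parallel (power distribution unit and bus voltage limiter): 1 − (1 − 0.75957)(1 − 0.75957) = 0.94219
Series ([0.98785] and [0.94219]): 0.98785 × 0.94219 = 0.931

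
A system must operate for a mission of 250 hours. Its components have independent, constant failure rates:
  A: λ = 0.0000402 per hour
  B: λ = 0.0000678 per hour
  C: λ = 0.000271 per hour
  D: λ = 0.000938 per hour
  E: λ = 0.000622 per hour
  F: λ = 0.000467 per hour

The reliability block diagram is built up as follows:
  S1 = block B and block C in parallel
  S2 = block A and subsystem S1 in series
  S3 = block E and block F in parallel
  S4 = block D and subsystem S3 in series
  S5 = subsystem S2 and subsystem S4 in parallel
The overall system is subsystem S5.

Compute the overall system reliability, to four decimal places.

R(A) = exp(−0.0000402 × 250) = 0.990000
R(B) = exp(−0.0000678 × 250) = 0.983193
R(C) = exp(−0.000271 × 250) = 0.934494
R(D) = exp(−0.000938 × 250) = 0.790966
R(E) = exp(−0.000622 × 250) = 0.855987
R(F) = exp(−0.000467 × 250) = 0.889808
Parallel (B and C): 1 − (1 − 0.983193)(1 − 0.934494) = 0.998899
Series (A and [0.998899]): 0.990000 × 0.998899 = 0.988910
Parallel (E and F): 1 − (1 − 0.855987)(1 − 0.889808) = 0.984131
Series (D and [0.984131]): 0.790966 × 0.984131 = 0.778414
Parallel ([0.988910] and [0.778414]): 1 − (1 − 0.988910)(1 − 0.778414) = 0.9975

0.9975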